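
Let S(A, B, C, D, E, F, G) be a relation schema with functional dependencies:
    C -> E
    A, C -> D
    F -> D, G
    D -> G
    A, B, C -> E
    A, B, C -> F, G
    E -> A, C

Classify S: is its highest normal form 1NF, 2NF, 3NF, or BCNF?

1NF

Candidate keys: {B, C}, {B, E}. Prime attributes: {B, C, E}.
C -> E: {C}⁺ = {A, C, D, E, G}, which is not all of the attributes, so the left side is not a superkey — BCNF is violated.
Because {D} is non-prime and the left side of A, C -> D is not a superkey, the relation is not in 3NF.
Since {C} ⊂ {B, C} and {C}⁺ ⊇ {A, D, G} with {A, D, G} non-prime, there is a partial dependency; 2NF fails.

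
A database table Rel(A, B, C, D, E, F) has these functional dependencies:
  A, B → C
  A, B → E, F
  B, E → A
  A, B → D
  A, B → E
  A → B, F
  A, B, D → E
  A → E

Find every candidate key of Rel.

{A}, {B, E}

{A} is a candidate key since {A}⁺ = {A, B, C, D, E, F} covers every attribute.
{B, E} is a candidate key since {B, E}⁺ = {A, B, C, D, E, F} covers every attribute.
No proper subset of any of these is a key, and no other minimal superkey exists.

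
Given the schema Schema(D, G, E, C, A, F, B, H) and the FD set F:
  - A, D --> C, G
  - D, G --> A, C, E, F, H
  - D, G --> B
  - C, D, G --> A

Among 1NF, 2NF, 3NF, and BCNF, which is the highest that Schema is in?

BCNF

Candidate keys: {A, D}, {D, G}. Prime attributes: {A, D, G}.
Every FD has a superkey on the left, so the relation is in BCNF.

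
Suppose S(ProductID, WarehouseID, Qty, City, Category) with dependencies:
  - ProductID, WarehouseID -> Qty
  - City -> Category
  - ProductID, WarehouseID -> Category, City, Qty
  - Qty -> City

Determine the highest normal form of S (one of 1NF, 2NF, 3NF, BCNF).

2NF

Candidate key: {ProductID, WarehouseID}. Prime attributes: {ProductID, WarehouseID}.
City -> Category breaks BCNF: {City}⁺ = {Category, City}, so {City} is not a superkey.
City -> Category determines the non-prime attribute {Category} from a non-superkey — 3NF is violated.
No non-prime attribute depends on a proper subset of any candidate key, so 2NF holds.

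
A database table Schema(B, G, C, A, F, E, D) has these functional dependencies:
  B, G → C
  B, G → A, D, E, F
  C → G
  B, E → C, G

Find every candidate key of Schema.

{B, C}, {B, E}, {B, G}

{B} never appears on the right of any FD, so every key must include it.
Closure of {B, C} is {A, B, C, D, E, F, G}, the whole schema; {B, C} is a candidate key.
Closure of {B, E} is {A, B, C, D, E, F, G}, the whole schema; {B, E} is a candidate key.
Closure of {B, G} is {A, B, C, D, E, F, G}, the whole schema; {B, G} is a candidate key.
No proper subset of any of these is a key, and no other minimal superkey exists.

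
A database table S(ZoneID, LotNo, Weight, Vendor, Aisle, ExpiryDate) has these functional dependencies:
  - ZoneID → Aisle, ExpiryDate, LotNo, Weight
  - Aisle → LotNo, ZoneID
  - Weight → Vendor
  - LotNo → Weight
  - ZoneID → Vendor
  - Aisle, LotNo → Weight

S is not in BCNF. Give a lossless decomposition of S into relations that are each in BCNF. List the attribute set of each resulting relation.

{Aisle, ExpiryDate, LotNo, ZoneID}; {LotNo, Weight}; {Vendor, Weight}

Candidate keys of the original relation: {Aisle}, {ZoneID}.
In {Aisle, ExpiryDate, LotNo, Vendor, Weight, ZoneID}, {Weight} is not a superkey ({Weight}⁺ restricted to this set is {Vendor, Weight}), so split on Weight → Vendor into {Vendor, Weight} and {Aisle, ExpiryDate, LotNo, Weight, ZoneID}.
{Vendor, Weight} is in BCNF.
In {Aisle, ExpiryDate, LotNo, Weight, ZoneID}, {LotNo} is not a superkey ({LotNo}⁺ restricted to this set is {LotNo, Weight}), so split on LotNo → Weight into {LotNo, Weight} and {Aisle, ExpiryDate, LotNo, ZoneID}.
{LotNo, Weight} is in BCNF.
{Aisle, ExpiryDate, LotNo, ZoneID} is in BCNF.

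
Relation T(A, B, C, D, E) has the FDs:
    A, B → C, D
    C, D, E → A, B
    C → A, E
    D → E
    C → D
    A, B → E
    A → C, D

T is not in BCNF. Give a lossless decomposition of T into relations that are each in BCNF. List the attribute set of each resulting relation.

{A, B, C, D}; {D, E}

Candidate keys of the original relation: {A}, {C}.
In {A, B, C, D, E}, {D} is not a superkey ({D}⁺ restricted to this set is {D, E}), so split on D → E into {D, E} and {A, B, C, D}.
{D, E}: every determinant is a superkey — BCNF.
{A, B, C, D}: every determinant is a superkey — BCNF.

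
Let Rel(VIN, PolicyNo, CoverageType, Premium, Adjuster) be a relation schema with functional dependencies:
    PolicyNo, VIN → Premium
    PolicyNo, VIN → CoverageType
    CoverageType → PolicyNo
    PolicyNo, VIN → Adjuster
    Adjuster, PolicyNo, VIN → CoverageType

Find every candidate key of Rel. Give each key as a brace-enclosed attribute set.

{VIN} never appears on the right of any FD, so every key must include it.
{CoverageType, VIN}⁺ = {Adjuster, CoverageType, PolicyNo, Premium, VIN} — all of the relation — so {CoverageType, VIN} is a candidate key.
{PolicyNo, VIN}⁺ = {Adjuster, CoverageType, PolicyNo, Premium, VIN} — all of the relation — so {PolicyNo, VIN} is a candidate key.
No proper subset of any of these is a key, and no other minimal superkey exists.

{CoverageType, VIN}, {PolicyNo, VIN}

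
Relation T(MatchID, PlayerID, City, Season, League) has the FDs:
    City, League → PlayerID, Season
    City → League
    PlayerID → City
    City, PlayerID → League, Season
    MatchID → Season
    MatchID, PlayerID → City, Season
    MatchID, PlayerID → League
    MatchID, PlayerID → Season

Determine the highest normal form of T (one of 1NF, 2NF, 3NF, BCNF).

1NF

Candidate keys: {City, MatchID}, {MatchID, PlayerID}. Prime attributes: {City, MatchID, PlayerID}.
For City, League → PlayerID, Season we have {City, League}⁺ = {City, League, PlayerID, Season}; {City, League} is not a superkey, so BCNF fails.
City, League → PlayerID, Season has non-prime {Season} on the right and a non-superkey on the left, so 3NF fails.
Since {City} ⊂ {City, MatchID} and {City}⁺ ⊇ {League, Season} with {League, Season} non-prime, there is a partial dependency; 2NF fails.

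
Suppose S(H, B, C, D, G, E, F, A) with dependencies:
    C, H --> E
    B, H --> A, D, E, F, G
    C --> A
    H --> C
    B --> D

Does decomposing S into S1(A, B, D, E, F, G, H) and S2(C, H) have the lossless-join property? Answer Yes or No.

S1 ∩ S2 = {H}; its closure under F is {A, C, E, H}.
This includes all of S2, so the common attributes are a superkey of S2 — the join is lossless.

Yes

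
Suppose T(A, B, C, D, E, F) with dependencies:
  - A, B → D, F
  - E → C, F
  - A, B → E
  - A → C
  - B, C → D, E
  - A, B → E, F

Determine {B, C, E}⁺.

Start with {B, C, E}.
E → C, F applies; add {F} → now {B, C, E, F}.
B, C → D, E applies; add {D} → now {B, C, D, E, F}.
No further FD applies.

{B, C, D, E, F}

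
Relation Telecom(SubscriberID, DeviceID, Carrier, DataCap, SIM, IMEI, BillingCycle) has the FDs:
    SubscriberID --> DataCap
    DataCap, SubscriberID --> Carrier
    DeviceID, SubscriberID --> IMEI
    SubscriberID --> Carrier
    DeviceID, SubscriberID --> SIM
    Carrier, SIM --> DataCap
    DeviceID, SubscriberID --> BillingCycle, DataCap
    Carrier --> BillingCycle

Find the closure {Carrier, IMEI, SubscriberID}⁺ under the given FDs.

Start with {Carrier, IMEI, SubscriberID}.
SubscriberID --> DataCap applies; add {DataCap} → now {Carrier, DataCap, IMEI, SubscriberID}.
Carrier --> BillingCycle applies; add {BillingCycle} → now {BillingCycle, Carrier, DataCap, IMEI, SubscriberID}.
No further FD applies.

{BillingCycle, Carrier, DataCap, IMEI, SubscriberID}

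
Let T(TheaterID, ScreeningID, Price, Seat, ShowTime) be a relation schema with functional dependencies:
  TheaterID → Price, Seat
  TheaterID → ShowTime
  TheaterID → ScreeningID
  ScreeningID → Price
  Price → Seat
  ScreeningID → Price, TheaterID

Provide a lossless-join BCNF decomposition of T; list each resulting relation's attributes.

Candidate keys of the original relation: {ScreeningID}, {TheaterID}.
In {Price, ScreeningID, Seat, ShowTime, TheaterID}, {Price} is not a superkey ({Price}⁺ restricted to this set is {Price, Seat}), so split on Price → Seat into {Price, Seat} and {Price, ScreeningID, ShowTime, TheaterID}.
{Price, Seat}: every determinant is a superkey — BCNF.
{Price, ScreeningID, ShowTime, TheaterID}: every determinant is a superkey — BCNF.

{Price, ScreeningID, ShowTime, TheaterID}; {Price, Seat}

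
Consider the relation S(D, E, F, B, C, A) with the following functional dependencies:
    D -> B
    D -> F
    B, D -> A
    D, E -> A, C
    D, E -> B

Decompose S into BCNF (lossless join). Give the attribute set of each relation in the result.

{A, B, D, F}; {C, D, E}

Candidate key of the original relation: {D, E}.
In {A, B, C, D, E, F}, {D} is not a superkey ({D}⁺ restricted to this set is {A, B, D, F}), so split on D -> A, B, F into {A, B, D, F} and {C, D, E}.
{A, B, D, F} has no BCNF violation.
{C, D, E} has no BCNF violation.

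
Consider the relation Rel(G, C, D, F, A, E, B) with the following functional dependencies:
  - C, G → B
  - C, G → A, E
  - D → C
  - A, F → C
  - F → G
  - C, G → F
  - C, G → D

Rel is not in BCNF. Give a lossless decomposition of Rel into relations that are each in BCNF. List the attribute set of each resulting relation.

Candidate keys of the original relation: {A, F}, {C, F}, {C, G}, {D, F}, {D, G}.
In {A, B, C, D, E, F, G}, {D} is not a superkey ({D}⁺ restricted to this set is {C, D}), so split on D → C into {C, D} and {A, B, D, E, F, G}.
{C, D} is in BCNF.
In {A, B, D, E, F, G}, {F} is not a superkey ({F}⁺ restricted to this set is {F, G}), so split on F → G into {F, G} and {A, B, D, E, F}.
{F, G} is in BCNF.
{A, B, D, E, F} is in BCNF.

{A, B, D, E, F}; {C, D}; {F, G}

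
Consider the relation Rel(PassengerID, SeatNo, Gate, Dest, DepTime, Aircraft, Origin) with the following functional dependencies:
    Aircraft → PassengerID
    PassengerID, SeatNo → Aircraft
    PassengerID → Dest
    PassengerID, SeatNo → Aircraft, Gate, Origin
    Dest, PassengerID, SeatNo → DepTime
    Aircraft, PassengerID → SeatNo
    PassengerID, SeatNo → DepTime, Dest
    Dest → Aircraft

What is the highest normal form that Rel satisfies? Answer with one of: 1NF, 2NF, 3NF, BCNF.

Candidate keys: {Aircraft}, {Dest}, {PassengerID}. Prime attributes: {Aircraft, Dest, PassengerID}.
Every FD has a superkey on the left, so the relation is in BCNF.

BCNF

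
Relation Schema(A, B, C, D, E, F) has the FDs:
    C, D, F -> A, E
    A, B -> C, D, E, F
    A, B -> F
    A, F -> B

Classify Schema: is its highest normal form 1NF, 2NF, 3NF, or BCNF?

BCNF

Candidate keys: {A, B}, {A, F}, {C, D, F}. Prime attributes: {A, B, C, D, F}.
Each dependency's left side is a superkey — BCNF holds.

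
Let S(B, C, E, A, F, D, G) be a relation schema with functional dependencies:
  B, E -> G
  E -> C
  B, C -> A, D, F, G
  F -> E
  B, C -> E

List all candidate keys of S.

{B, C}, {B, E}, {B, F}

Attributes never on any right-hand side: {B} — every candidate key must contain it.
{B, C}⁺ = {A, B, C, D, E, F, G}, which is every attribute, so {B, C} is a candidate key.
{B, E}⁺ = {A, B, C, D, E, F, G}, which is every attribute, so {B, E} is a candidate key.
{B, F}⁺ = {A, B, C, D, E, F, G}, which is every attribute, so {B, F} is a candidate key.
Any other superkey properly contains one of these, so there are no further candidate keys.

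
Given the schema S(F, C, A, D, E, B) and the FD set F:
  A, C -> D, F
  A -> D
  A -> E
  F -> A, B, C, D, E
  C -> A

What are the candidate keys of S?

{C} is a candidate key since {C}⁺ = {A, B, C, D, E, F} covers every attribute.
{F} is a candidate key since {F}⁺ = {A, B, C, D, E, F} covers every attribute.
Any other superkey properly contains one of these, so there are no further candidate keys.

{C}, {F}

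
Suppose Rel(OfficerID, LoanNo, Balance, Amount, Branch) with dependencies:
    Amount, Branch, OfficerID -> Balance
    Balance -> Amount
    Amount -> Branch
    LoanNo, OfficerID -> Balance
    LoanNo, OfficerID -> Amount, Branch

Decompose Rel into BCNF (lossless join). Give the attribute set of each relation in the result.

Candidate key of the original relation: {LoanNo, OfficerID}.
Within {Amount, Balance, Branch, LoanNo, OfficerID}: {Amount, Branch, OfficerID}⁺ ∩ {Amount, Balance, Branch, LoanNo, OfficerID} = {Amount, Balance, Branch, OfficerID}, not the whole set, so Amount, Branch, OfficerID -> Balance violates BCNF; decompose into {Amount, Balance, Branch, OfficerID} and {Amount, Branch, LoanNo, OfficerID}.
Within {Amount, Balance, Branch, OfficerID}: {Balance}⁺ ∩ {Amount, Balance, Branch, OfficerID} = {Amount, Balance, Branch}, not the whole set, so Balance -> Amount, Branch violates BCNF; decompose into {Amount, Balance, Branch} and {Balance, OfficerID}.
Within {Amount, Balance, Branch}: {Amount}⁺ ∩ {Amount, Balance, Branch} = {Amount, Branch}, not the whole set, so Amount -> Branch violates BCNF; decompose into {Amount, Branch} and {Amount, Balance}.
{Amount, Branch} is in BCNF.
{Amount, Balance} is in BCNF.
{Balance, OfficerID} is in BCNF.
Within {Amount, Branch, LoanNo, OfficerID}: {Amount}⁺ ∩ {Amount, Branch, LoanNo, OfficerID} = {Amount, Branch}, not the whole set, so Amount -> Branch violates BCNF; decompose into {Amount, Branch} and {Amount, LoanNo, OfficerID}.
{Amount, Branch} is in BCNF.
{Amount, LoanNo, OfficerID} is in BCNF.

{Amount, Balance}; {Amount, Branch}; {Amount, LoanNo, OfficerID}; {Balance, OfficerID}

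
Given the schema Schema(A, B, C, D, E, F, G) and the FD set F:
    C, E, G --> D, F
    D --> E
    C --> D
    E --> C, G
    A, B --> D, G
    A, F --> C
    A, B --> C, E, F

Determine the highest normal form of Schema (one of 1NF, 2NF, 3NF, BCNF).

Candidate key: {A, B}. Prime attributes: {A, B}.
C, E, G --> D, F breaks BCNF: {C, E, G}⁺ = {C, D, E, F, G}, so {C, E, G} is not a superkey.
C, E, G --> D, F determines the non-prime attributes {D, F} from a non-superkey — 3NF is violated.
No non-prime attribute depends on a proper subset of any candidate key, so 2NF holds.

2NF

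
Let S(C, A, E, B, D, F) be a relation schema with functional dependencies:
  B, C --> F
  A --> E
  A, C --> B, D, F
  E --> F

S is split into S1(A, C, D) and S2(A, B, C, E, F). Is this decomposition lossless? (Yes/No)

Common attributes: {A, C}; their closure is {A, B, C, D, E, F}.
Since S1 ⊆ {A, B, C, D, E, F}, the intersection is a superkey of S1; the decomposition is lossless.

Yes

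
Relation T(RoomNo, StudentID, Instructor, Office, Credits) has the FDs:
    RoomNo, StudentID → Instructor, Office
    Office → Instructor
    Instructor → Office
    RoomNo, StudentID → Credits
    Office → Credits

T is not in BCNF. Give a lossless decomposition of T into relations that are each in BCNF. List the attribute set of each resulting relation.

{Credits, Instructor, Office}; {Office, RoomNo, StudentID}

Candidate key of the original relation: {RoomNo, StudentID}.
In {Credits, Instructor, Office, RoomNo, StudentID}, {Office} is not a superkey ({Office}⁺ restricted to this set is {Credits, Instructor, Office}), so split on Office → Credits, Instructor into {Credits, Instructor, Office} and {Office, RoomNo, StudentID}.
{Credits, Instructor, Office} has no BCNF violation.
{Office, RoomNo, StudentID} has no BCNF violation.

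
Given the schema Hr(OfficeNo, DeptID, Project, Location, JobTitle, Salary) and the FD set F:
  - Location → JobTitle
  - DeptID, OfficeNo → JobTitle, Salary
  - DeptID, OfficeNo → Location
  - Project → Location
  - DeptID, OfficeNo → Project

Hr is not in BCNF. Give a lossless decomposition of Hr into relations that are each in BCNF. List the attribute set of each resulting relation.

Candidate key of the original relation: {DeptID, OfficeNo}.
Within {DeptID, JobTitle, Location, OfficeNo, Project, Salary}: {Location}⁺ ∩ {DeptID, JobTitle, Location, OfficeNo, Project, Salary} = {JobTitle, Location}, not the whole set, so Location → JobTitle violates BCNF; decompose into {JobTitle, Location} and {DeptID, Location, OfficeNo, Project, Salary}.
{JobTitle, Location} has no BCNF violation.
Within {DeptID, Location, OfficeNo, Project, Salary}: {Project}⁺ ∩ {DeptID, Location, OfficeNo, Project, Salary} = {Location, Project}, not the whole set, so Project → Location violates BCNF; decompose into {Location, Project} and {DeptID, OfficeNo, Project, Salary}.
{Location, Project} has no BCNF violation.
{DeptID, OfficeNo, Project, Salary} has no BCNF violation.

{DeptID, OfficeNo, Project, Salary}; {JobTitle, Location}; {Location, Project}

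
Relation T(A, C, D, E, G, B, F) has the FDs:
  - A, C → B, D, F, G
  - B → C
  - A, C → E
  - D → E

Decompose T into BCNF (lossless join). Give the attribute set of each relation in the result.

Candidate keys of the original relation: {A, B}, {A, C}.
{A, B, C, D, E, F, G}: {B} determines {B, C} here but is not a superkey — split on B → C, giving {B, C} and {A, B, D, E, F, G}.
{B, C} is in BCNF.
{A, B, D, E, F, G}: {D} determines {D, E} here but is not a superkey — split on D → E, giving {D, E} and {A, B, D, F, G}.
{D, E} is in BCNF.
{A, B, D, F, G} is in BCNF.

{A, B, D, F, G}; {B, C}; {D, E}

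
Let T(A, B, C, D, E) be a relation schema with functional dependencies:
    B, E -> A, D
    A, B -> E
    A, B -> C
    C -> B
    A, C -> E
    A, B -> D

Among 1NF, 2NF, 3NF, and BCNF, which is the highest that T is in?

Candidate keys: {A, B}, {A, C}, {B, E}, {C, E}. Prime attributes: {A, B, C, E}.
C -> B: {C}⁺ = {B, C}, which is not all of the attributes, so the left side is not a superkey — BCNF is violated.
Since {B} ⊆ prime attributes and every other non-superkey FD also has a prime right side, the schema is in 3NF.

3NF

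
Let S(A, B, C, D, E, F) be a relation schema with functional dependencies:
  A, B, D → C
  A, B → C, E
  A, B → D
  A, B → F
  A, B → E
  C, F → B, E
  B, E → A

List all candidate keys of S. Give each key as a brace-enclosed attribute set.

{A, B}, {B, E}, {C, F}

Closure of {A, B} is {A, B, C, D, E, F}, the whole schema; {A, B} is a candidate key.
Closure of {B, E} is {A, B, C, D, E, F}, the whole schema; {B, E} is a candidate key.
Closure of {C, F} is {A, B, C, D, E, F}, the whole schema; {C, F} is a candidate key.
No proper subset of any of these is a key, and no other minimal superkey exists.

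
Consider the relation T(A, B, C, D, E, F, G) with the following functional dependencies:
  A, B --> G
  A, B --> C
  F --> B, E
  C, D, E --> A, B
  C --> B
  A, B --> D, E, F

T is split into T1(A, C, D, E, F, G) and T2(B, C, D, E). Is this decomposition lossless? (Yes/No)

Common attributes: {C, D, E}; their closure is {A, B, C, D, E, F, G}.
Since T1 ⊆ {A, B, C, D, E, F, G}, the intersection is a superkey of T1; the decomposition is lossless.

Yes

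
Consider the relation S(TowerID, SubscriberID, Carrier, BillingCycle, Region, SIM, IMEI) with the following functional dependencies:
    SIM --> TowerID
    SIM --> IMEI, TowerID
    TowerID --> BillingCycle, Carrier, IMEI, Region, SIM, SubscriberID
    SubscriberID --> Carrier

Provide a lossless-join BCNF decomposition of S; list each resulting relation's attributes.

{BillingCycle, IMEI, Region, SIM, SubscriberID, TowerID}; {Carrier, SubscriberID}

Candidate keys of the original relation: {SIM}, {TowerID}.
{BillingCycle, Carrier, IMEI, Region, SIM, SubscriberID, TowerID}: {SubscriberID} determines {Carrier, SubscriberID} here but is not a superkey — split on SubscriberID --> Carrier, giving {Carrier, SubscriberID} and {BillingCycle, IMEI, Region, SIM, SubscriberID, TowerID}.
{Carrier, SubscriberID}: every determinant is a superkey — BCNF.
{BillingCycle, IMEI, Region, SIM, SubscriberID, TowerID}: every determinant is a superkey — BCNF.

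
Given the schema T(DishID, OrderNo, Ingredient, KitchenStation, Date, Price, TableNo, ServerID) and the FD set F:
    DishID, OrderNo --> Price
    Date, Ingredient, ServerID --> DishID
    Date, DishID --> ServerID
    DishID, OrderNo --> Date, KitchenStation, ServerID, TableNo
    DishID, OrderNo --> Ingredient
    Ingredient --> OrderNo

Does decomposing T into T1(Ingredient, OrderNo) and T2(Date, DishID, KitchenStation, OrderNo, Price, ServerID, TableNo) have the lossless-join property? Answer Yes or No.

T1 ∩ T2 = {OrderNo}; its closure under F is {OrderNo}.
The closure covers neither T1 nor T2 entirely; the join is not lossless.

No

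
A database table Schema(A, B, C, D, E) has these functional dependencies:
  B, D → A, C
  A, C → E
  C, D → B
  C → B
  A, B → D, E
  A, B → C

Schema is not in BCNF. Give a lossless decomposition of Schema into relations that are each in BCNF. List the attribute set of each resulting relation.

{A, C, D, E}; {B, C}

Candidate keys of the original relation: {A, B}, {A, C}, {B, D}, {C, D}.
In {A, B, C, D, E}, {C} is not a superkey ({C}⁺ restricted to this set is {B, C}), so split on C → B into {B, C} and {A, C, D, E}.
{B, C}: every determinant is a superkey — BCNF.
{A, C, D, E}: every determinant is a superkey — BCNF.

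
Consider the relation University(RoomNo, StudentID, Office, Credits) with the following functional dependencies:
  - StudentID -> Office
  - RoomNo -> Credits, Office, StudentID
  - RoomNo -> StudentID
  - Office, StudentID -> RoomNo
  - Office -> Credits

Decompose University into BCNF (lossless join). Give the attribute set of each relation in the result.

{Credits, Office}; {Office, RoomNo, StudentID}

Candidate keys of the original relation: {RoomNo}, {StudentID}.
In {Credits, Office, RoomNo, StudentID}, {Office} is not a superkey ({Office}⁺ restricted to this set is {Credits, Office}), so split on Office -> Credits into {Credits, Office} and {Office, RoomNo, StudentID}.
{Credits, Office}: every determinant is a superkey — BCNF.
{Office, RoomNo, StudentID}: every determinant is a superkey — BCNF.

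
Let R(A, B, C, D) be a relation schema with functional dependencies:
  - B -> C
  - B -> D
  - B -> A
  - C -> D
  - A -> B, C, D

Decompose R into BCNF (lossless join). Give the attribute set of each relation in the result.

{A, B, C}; {C, D}

Candidate keys of the original relation: {A}, {B}.
{A, B, C, D}: {C} determines {C, D} here but is not a superkey — split on C -> D, giving {C, D} and {A, B, C}.
{C, D} is in BCNF.
{A, B, C} is in BCNF.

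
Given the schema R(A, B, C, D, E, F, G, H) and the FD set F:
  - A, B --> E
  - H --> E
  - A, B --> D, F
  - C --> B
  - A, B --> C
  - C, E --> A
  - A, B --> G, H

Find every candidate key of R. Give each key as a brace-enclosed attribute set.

{A, B}⁺ = {A, B, C, D, E, F, G, H}, which is every attribute, so {A, B} is a candidate key.
{A, C}⁺ = {A, B, C, D, E, F, G, H}, which is every attribute, so {A, C} is a candidate key.
{C, E}⁺ = {A, B, C, D, E, F, G, H}, which is every attribute, so {C, E} is a candidate key.
{C, H}⁺ = {A, B, C, D, E, F, G, H}, which is every attribute, so {C, H} is a candidate key.
Any other superkey properly contains one of these, so there are no further candidate keys.

{A, B}, {A, C}, {C, E}, {C, H}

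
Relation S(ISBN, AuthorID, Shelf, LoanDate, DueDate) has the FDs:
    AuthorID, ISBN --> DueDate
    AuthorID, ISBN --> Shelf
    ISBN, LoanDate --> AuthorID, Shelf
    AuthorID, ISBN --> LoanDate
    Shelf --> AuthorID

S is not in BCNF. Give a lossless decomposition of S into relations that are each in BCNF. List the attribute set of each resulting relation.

Candidate keys of the original relation: {AuthorID, ISBN}, {ISBN, LoanDate}, {ISBN, Shelf}.
{AuthorID, DueDate, ISBN, LoanDate, Shelf}: {Shelf} determines {AuthorID, Shelf} here but is not a superkey — split on Shelf --> AuthorID, giving {AuthorID, Shelf} and {DueDate, ISBN, LoanDate, Shelf}.
{AuthorID, Shelf}: every determinant is a superkey — BCNF.
{DueDate, ISBN, LoanDate, Shelf}: every determinant is a superkey — BCNF.

{AuthorID, Shelf}; {DueDate, ISBN, LoanDate, Shelf}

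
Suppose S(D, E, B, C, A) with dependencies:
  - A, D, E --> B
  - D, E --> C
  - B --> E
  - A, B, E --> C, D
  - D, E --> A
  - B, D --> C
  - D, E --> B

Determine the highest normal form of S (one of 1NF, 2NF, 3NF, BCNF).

3NF

Candidate keys: {A, B}, {B, D}, {D, E}. Prime attributes: {A, B, D, E}.
B --> E: {B}⁺ = {B, E}, which is not all of the attributes, so the left side is not a superkey — BCNF is violated.
Since {E} ⊆ prime attributes and every other non-superkey FD also has a prime right side, the schema is in 3NF.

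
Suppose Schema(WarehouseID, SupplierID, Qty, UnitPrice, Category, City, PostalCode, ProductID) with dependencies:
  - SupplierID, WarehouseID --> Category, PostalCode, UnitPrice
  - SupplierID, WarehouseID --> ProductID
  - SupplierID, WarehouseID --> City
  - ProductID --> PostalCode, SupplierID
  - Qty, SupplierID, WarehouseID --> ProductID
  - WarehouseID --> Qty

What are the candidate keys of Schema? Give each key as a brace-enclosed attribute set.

Attributes never on any right-hand side: {WarehouseID} — every candidate key must contain it.
{ProductID, WarehouseID}⁺ = {Category, City, PostalCode, ProductID, Qty, SupplierID, UnitPrice, WarehouseID} — all of the relation — so {ProductID, WarehouseID} is a candidate key.
{SupplierID, WarehouseID}⁺ = {Category, City, PostalCode, ProductID, Qty, SupplierID, UnitPrice, WarehouseID} — all of the relation — so {SupplierID, WarehouseID} is a candidate key.
These are minimal and exhaustive — every other superkey contains one of them.

{ProductID, WarehouseID}, {SupplierID, WarehouseID}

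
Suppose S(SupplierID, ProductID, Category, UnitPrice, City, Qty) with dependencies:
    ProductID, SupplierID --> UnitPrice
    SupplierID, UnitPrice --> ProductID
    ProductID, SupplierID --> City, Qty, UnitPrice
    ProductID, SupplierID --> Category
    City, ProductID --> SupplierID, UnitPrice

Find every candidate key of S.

{City, ProductID}, {ProductID, SupplierID}, {SupplierID, UnitPrice}

{City, ProductID}⁺ = {Category, City, ProductID, Qty, SupplierID, UnitPrice}, which is every attribute, so {City, ProductID} is a candidate key.
{ProductID, SupplierID}⁺ = {Category, City, ProductID, Qty, SupplierID, UnitPrice}, which is every attribute, so {ProductID, SupplierID} is a candidate key.
{SupplierID, UnitPrice}⁺ = {Category, City, ProductID, Qty, SupplierID, UnitPrice}, which is every attribute, so {SupplierID, UnitPrice} is a candidate key.
These are minimal and exhaustive — every other superkey contains one of them.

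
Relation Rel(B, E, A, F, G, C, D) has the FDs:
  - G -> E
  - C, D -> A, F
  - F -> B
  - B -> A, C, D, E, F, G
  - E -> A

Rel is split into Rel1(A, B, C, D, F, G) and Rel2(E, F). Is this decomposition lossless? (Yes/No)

Rel1 ∩ Rel2 = {F}; its closure under F is {A, B, C, D, E, F, G}.
Rel1 is contained in that closure, so Rel1 ∩ Rel2 -> Rel1 holds and the join is lossless.

Yes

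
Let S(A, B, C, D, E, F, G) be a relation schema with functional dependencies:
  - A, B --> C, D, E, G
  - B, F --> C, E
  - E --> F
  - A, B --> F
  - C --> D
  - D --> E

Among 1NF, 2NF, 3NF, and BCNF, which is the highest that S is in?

2NF

Candidate key: {A, B}. Prime attributes: {A, B}.
B, F --> C, E breaks BCNF: {B, F}⁺ = {B, C, D, E, F}, so {B, F} is not a superkey.
Because {C, E} are non-prime and the left side of B, F --> C, E is not a superkey, the relation is not in 3NF.
Checking every proper subset of each key, none determines a non-prime attribute — 2NF is satisfied.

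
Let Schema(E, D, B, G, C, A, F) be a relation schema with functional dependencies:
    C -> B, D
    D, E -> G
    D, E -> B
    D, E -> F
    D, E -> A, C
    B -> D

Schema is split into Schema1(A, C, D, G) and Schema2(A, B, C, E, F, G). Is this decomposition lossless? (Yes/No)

The shared attributes are {A, C, G} and {A, C, G}⁺ = {A, B, C, D, G}.
This includes all of Schema1, so the common attributes are a superkey of Schema1 — the join is lossless.

Yes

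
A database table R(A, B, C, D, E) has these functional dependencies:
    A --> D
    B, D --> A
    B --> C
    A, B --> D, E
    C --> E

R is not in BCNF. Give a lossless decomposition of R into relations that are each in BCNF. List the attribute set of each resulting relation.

Candidate keys of the original relation: {A, B}, {B, D}.
Within {A, B, C, D, E}: {A}⁺ ∩ {A, B, C, D, E} = {A, D}, not the whole set, so A --> D violates BCNF; decompose into {A, D} and {A, B, C, E}.
{A, D}: every determinant is a superkey — BCNF.
Within {A, B, C, E}: {B}⁺ ∩ {A, B, C, E} = {B, C, E}, not the whole set, so B --> C, E violates BCNF; decompose into {B, C, E} and {A, B}.
Within {B, C, E}: {C}⁺ ∩ {B, C, E} = {C, E}, not the whole set, so C --> E violates BCNF; decompose into {C, E} and {B, C}.
{C, E}: every determinant is a superkey — BCNF.
{B, C}: every determinant is a superkey — BCNF.
{A, B}: every determinant is a superkey — BCNF.

{A, B}; {A, D}; {B, C}; {C, E}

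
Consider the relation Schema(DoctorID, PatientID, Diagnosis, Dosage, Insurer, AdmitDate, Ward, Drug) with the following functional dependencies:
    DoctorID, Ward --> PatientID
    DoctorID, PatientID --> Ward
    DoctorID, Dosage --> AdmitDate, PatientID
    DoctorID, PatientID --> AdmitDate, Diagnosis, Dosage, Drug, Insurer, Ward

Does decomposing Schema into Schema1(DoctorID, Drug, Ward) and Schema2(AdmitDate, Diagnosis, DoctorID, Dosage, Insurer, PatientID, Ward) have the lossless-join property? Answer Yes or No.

The shared attributes are {DoctorID, Ward} and {DoctorID, Ward}⁺ = {AdmitDate, Diagnosis, DoctorID, Dosage, Drug, Insurer, PatientID, Ward}.
This includes all of Schema1, so the common attributes are a superkey of Schema1 — the join is lossless.

Yes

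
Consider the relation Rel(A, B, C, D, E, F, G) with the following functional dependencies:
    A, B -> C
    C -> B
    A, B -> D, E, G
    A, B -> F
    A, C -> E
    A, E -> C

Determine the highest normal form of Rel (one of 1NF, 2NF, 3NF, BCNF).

3NF

Candidate keys: {A, B}, {A, C}, {A, E}. Prime attributes: {A, B, C, E}.
C -> B: {C}⁺ = {B, C}, which is not all of the attributes, so the left side is not a superkey — BCNF is violated.
Since {B} ⊆ prime attributes and every other non-superkey FD also has a prime right side, the schema is in 3NF.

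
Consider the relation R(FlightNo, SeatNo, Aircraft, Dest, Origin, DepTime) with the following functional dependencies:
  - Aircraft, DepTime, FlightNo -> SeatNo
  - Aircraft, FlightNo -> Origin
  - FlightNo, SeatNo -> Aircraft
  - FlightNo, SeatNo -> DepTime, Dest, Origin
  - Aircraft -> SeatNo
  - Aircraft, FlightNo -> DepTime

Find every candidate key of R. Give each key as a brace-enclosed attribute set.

{Aircraft, FlightNo}, {FlightNo, SeatNo}

No FD produces {FlightNo}, so it must be in every candidate key.
{Aircraft, FlightNo}⁺ = {Aircraft, DepTime, Dest, FlightNo, Origin, SeatNo}, which is every attribute, so {Aircraft, FlightNo} is a candidate key.
{FlightNo, SeatNo}⁺ = {Aircraft, DepTime, Dest, FlightNo, Origin, SeatNo}, which is every attribute, so {FlightNo, SeatNo} is a candidate key.
No proper subset of any of these is a key, and no other minimal superkey exists.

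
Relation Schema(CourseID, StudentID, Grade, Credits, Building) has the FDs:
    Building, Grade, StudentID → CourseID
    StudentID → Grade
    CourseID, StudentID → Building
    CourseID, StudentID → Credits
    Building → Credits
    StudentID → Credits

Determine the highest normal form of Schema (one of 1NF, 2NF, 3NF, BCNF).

Candidate keys: {Building, StudentID}, {CourseID, StudentID}. Prime attributes: {Building, CourseID, StudentID}.
For StudentID → Grade we have {StudentID}⁺ = {Credits, Grade, StudentID}; {StudentID} is not a superkey, so BCNF fails.
Because {Grade} is non-prime and the left side of StudentID → Grade is not a superkey, the relation is not in 3NF.
{Building} is a proper subset of the key {Building, StudentID}, and {Building}⁺ contains the non-prime attribute {Credits} — a partial dependency, so 2NF is violated.

1NF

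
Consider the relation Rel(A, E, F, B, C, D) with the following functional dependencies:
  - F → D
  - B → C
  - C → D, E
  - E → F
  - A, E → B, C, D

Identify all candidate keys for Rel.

No FD produces {A}, so it must be in every candidate key.
{A, B}⁺ = {A, B, C, D, E, F}, which is every attribute, so {A, B} is a candidate key.
{A, C}⁺ = {A, B, C, D, E, F}, which is every attribute, so {A, C} is a candidate key.
{A, E}⁺ = {A, B, C, D, E, F}, which is every attribute, so {A, E} is a candidate key.
These are minimal and exhaustive — every other superkey contains one of them.

{A, B}, {A, C}, {A, E}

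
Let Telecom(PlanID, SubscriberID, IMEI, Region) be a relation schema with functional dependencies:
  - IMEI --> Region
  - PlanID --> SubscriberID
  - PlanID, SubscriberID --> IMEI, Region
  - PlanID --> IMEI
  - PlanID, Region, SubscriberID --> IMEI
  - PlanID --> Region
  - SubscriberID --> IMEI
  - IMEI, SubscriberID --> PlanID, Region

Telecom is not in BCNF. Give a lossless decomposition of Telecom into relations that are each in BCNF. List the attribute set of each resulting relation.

{IMEI, PlanID, SubscriberID}; {IMEI, Region}

Candidate keys of the original relation: {PlanID}, {SubscriberID}.
In {IMEI, PlanID, Region, SubscriberID}, {IMEI} is not a superkey ({IMEI}⁺ restricted to this set is {IMEI, Region}), so split on IMEI --> Region into {IMEI, Region} and {IMEI, PlanID, SubscriberID}.
{IMEI, Region} has no BCNF violation.
{IMEI, PlanID, SubscriberID} has no BCNF violation.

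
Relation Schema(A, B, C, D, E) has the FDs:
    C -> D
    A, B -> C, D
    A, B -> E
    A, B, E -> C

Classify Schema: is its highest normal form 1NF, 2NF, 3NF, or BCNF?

2NF

Candidate key: {A, B}. Prime attributes: {A, B}.
For C -> D we have {C}⁺ = {C, D}; {C} is not a superkey, so BCNF fails.
Because {D} is non-prime and the left side of C -> D is not a superkey, the relation is not in 3NF.
No non-prime attribute depends on a proper subset of any candidate key, so 2NF holds.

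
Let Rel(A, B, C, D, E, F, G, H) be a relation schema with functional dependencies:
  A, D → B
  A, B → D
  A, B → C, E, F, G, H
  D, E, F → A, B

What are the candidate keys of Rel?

{A, B}⁺ = {A, B, C, D, E, F, G, H} — all of the relation — so {A, B} is a candidate key.
{A, D}⁺ = {A, B, C, D, E, F, G, H} — all of the relation — so {A, D} is a candidate key.
{D, E, F}⁺ = {A, B, C, D, E, F, G, H} — all of the relation — so {D, E, F} is a candidate key.
Any other superkey properly contains one of these, so there are no further candidate keys.

{A, B}, {A, D}, {D, E, F}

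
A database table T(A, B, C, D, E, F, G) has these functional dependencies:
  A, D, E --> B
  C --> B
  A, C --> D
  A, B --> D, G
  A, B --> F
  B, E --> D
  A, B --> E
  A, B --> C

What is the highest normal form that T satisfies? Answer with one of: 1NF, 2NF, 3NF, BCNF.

Candidate keys: {A, B}, {A, C}, {A, D, E}. Prime attributes: {A, B, C, D, E}.
For C --> B we have {C}⁺ = {B, C}; {C} is not a superkey, so BCNF fails.
But every attribute on its right side ({B}) is prime, and the same holds for every other non-superkey FD, so 3NF still holds.

3NF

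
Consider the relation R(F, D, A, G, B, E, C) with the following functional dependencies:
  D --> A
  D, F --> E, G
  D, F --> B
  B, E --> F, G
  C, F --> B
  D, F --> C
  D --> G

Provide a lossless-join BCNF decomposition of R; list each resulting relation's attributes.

Candidate keys of the original relation: {B, D, E}, {D, F}.
Within {A, B, C, D, E, F, G}: {D}⁺ ∩ {A, B, C, D, E, F, G} = {A, D, G}, not the whole set, so D --> A, G violates BCNF; decompose into {A, D, G} and {B, C, D, E, F}.
{A, D, G} has no BCNF violation.
Within {B, C, D, E, F}: {B, E}⁺ ∩ {B, C, D, E, F} = {B, E, F}, not the whole set, so B, E --> F violates BCNF; decompose into {B, E, F} and {B, C, D, E}.
{B, E, F} has no BCNF violation.
{B, C, D, E} has no BCNF violation.

{A, D, G}; {B, C, D, E}; {B, E, F}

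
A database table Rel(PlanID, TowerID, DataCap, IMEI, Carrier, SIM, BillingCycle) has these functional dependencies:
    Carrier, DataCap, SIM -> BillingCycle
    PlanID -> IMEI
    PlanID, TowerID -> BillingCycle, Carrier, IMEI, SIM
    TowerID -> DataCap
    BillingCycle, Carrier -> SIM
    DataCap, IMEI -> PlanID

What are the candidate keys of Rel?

{IMEI, TowerID}, {PlanID, TowerID}

Attributes never on any right-hand side: {TowerID} — every candidate key must contain it.
{IMEI, TowerID}⁺ = {BillingCycle, Carrier, DataCap, IMEI, PlanID, SIM, TowerID}, which is every attribute, so {IMEI, TowerID} is a candidate key.
{PlanID, TowerID}⁺ = {BillingCycle, Carrier, DataCap, IMEI, PlanID, SIM, TowerID}, which is every attribute, so {PlanID, TowerID} is a candidate key.
Any other superkey properly contains one of these, so there are no further candidate keys.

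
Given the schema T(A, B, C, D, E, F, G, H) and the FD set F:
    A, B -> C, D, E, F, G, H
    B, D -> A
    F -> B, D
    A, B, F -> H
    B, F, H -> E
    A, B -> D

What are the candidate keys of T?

{A, B}, {B, D}, {F}

{F}⁺ = {A, B, C, D, E, F, G, H}, which is every attribute, so {F} is a candidate key.
{A, B}⁺ = {A, B, C, D, E, F, G, H}, which is every attribute, so {A, B} is a candidate key.
{B, D}⁺ = {A, B, C, D, E, F, G, H}, which is every attribute, so {B, D} is a candidate key.
These are minimal and exhaustive — every other superkey contains one of them.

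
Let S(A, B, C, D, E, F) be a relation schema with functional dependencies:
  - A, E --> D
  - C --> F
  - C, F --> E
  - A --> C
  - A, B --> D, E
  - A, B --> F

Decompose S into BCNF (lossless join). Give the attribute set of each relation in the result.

{A, B}; {A, C, D}; {A, E}; {C, E, F}

Candidate key of the original relation: {A, B}.
In {A, B, C, D, E, F}, {A, E} is not a superkey ({A, E}⁺ restricted to this set is {A, C, D, E, F}), so split on A, E --> C, D, F into {A, C, D, E, F} and {A, B, E}.
In {A, C, D, E, F}, {C} is not a superkey ({C}⁺ restricted to this set is {C, E, F}), so split on C --> E, F into {C, E, F} and {A, C, D}.
{C, E, F} has no BCNF violation.
{A, C, D} has no BCNF violation.
In {A, B, E}, {A} is not a superkey ({A}⁺ restricted to this set is {A, E}), so split on A --> E into {A, E} and {A, B}.
{A, E} has no BCNF violation.
{A, B} has no BCNF violation.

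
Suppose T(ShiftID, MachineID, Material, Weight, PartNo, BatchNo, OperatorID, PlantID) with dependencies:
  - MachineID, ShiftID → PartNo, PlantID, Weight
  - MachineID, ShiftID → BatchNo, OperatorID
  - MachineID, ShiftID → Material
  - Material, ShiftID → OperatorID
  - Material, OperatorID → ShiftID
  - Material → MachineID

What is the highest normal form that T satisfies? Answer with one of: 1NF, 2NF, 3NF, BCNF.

Candidate keys: {MachineID, ShiftID}, {Material, OperatorID}, {Material, ShiftID}. Prime attributes: {MachineID, Material, OperatorID, ShiftID}.
Material → MachineID: {Material}⁺ = {MachineID, Material}, which is not all of the attributes, so the left side is not a superkey — BCNF is violated.
But every attribute on its right side ({MachineID}) is prime, and the same holds for every other non-superkey FD, so 3NF still holds.

3NF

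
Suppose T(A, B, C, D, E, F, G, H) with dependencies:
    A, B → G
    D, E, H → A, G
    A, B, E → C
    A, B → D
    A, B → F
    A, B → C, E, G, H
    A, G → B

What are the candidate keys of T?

{A, B} is a candidate key since {A, B}⁺ = {A, B, C, D, E, F, G, H} covers every attribute.
{A, G} is a candidate key since {A, G}⁺ = {A, B, C, D, E, F, G, H} covers every attribute.
{D, E, H} is a candidate key since {D, E, H}⁺ = {A, B, C, D, E, F, G, H} covers every attribute.
No proper subset of any of these is a key, and no other minimal superkey exists.

{A, B}, {A, G}, {D, E, H}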